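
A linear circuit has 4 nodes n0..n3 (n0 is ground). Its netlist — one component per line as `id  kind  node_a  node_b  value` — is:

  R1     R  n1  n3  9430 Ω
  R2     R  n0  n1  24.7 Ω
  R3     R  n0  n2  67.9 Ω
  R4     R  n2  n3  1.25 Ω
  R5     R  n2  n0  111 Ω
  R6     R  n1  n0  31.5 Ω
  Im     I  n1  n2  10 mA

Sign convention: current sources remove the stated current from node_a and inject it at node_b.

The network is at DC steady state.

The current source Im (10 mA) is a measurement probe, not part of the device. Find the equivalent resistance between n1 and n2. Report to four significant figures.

R_eq = 55.64 Ω

MNA unknowns: 3 node voltages V₁..V_3
R1: Y=0.0001060 on G[1,3]
R2: Y=0.04049 on G[0,1]
R3: Y=0.01473 on G[0,2]
R4: Y=0.8000 on G[2,3]
R5: Y=0.009009 on G[2,0]
R6: Y=0.03175 on G[1,0]
Im: z[1]−=0.01, z[2]+=0.01
solve → V1=-0.1376, V2=0.4188, V3=0.4187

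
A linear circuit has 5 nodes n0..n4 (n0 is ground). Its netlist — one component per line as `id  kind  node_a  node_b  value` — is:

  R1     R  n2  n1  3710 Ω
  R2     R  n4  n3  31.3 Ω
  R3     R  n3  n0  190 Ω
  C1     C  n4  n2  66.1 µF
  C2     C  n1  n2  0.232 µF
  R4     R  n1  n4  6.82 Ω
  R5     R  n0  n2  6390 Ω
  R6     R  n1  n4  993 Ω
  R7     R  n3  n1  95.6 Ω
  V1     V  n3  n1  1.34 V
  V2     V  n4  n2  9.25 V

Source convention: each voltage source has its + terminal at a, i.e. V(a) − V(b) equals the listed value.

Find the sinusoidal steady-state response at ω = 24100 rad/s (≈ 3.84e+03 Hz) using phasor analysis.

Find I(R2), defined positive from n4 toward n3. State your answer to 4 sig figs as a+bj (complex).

-0.03421+0.008912j A

Element admittances at ω=24100 rad/s:
  Y(R1) = 0.0002695+0.000j S between n2,n1
  Y(R2) = 0.03195+0.000j S between n4,n3
  Y(R3) = 0.005263+0.000j S between n3,n0
  Y(C1) = 0.000+1.593j S between n4,n2
  Y(C2) = 0.000+0.005591j S between n1,n2
  Y(R4) = 0.1466+0.000j S between n1,n4
  Y(R5) = 0.0001565+0.000j S between n0,n2
  Y(R6) = 0.001007+0.000j S between n1,n4
  Y(R7) = 0.01046+0.000j S between n3,n1
  V1: constraint V(n3)−V(n1) = 1.34
  V2: constraint V(n4)−V(n2) = 9.25
Assemble and solve the 6×6 MNA system:
  V(n1)=-1.042-0.008055j  V(n2)=-10.02+0.2709j  V(n3)=0.2980-0.008055j  V(n4)=-0.7727+0.2709j
  i(V1)=-0.04979+0.008955j  i(V2)=-0.005549-14.79j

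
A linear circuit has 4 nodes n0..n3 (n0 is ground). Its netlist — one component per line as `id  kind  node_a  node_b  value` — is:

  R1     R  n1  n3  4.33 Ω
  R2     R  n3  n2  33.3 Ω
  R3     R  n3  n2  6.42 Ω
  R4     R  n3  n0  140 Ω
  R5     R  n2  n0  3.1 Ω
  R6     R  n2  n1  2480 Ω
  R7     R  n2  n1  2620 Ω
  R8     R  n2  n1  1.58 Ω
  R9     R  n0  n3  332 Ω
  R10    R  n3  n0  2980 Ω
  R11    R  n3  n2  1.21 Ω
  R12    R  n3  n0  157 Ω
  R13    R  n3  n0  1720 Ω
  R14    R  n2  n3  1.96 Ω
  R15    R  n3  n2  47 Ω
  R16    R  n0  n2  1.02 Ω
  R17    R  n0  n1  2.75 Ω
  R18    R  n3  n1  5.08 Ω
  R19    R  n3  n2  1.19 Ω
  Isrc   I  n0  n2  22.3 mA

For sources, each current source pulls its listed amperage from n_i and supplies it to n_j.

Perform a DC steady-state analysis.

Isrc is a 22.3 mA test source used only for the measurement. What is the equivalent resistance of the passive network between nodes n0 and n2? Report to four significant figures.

R_eq = 0.6308 Ω

MNA unknowns: 3 node voltages V₁..V_3
R1: Y=0.2309 on G[1,3]
R2: Y=0.03003 on G[3,2]
R3: Y=0.1558 on G[3,2]
R4: Y=0.007143 on G[3,0]
R5: Y=0.3226 on G[2,0]
R6: Y=0.0004032 on G[2,1]
R7: Y=0.0003817 on G[2,1]
R8: Y=0.6329 on G[2,1]
R9: Y=0.003012 on G[0,3]
R10: Y=0.0003356 on G[3,0]
R11: Y=0.8264 on G[3,2]
R12: Y=0.006369 on G[3,0]
R13: Y=0.0005814 on G[3,0]
R14: Y=0.5102 on G[2,3]
R15: Y=0.02128 on G[3,2]
R16: Y=0.9804 on G[0,2]
R17: Y=0.3636 on G[0,1]
R18: Y=0.1969 on G[3,1]
R19: Y=0.8403 on G[3,2]
Isrc: z[0]−=0.0223, z[2]+=0.0223
solve → V1=0.01028, V2=0.01407, V3=0.01341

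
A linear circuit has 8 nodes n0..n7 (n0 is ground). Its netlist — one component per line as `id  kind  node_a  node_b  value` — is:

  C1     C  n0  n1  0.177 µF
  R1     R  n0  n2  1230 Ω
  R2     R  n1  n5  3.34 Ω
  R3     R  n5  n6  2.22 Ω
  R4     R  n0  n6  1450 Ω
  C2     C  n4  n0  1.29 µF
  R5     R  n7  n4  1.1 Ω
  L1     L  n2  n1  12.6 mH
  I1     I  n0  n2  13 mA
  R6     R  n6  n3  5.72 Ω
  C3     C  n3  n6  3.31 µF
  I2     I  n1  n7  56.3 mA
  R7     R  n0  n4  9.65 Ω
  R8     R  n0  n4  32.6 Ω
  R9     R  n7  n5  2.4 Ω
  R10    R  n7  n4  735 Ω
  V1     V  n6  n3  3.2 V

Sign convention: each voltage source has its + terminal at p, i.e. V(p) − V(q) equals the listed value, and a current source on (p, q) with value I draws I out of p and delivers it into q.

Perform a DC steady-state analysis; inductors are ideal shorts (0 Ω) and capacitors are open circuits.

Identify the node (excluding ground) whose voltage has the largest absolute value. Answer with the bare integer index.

Apply KCL at each of the 7 non-ground nodes and solve the resulting linear system.
Node n1: branches {C1, R2, L1, I2} → V_1 = -0.1360
Node n2: branches {R1, L1, I1} → V_2 = -0.1360
Node n3: branches {R6, C3, V1} → V_3 = -3.192
Node n4: branches {C2, R5, R7, R8, R10} → V_4 = 0.09758
Node n5: branches {R2, R3, R9} → V_5 = 0.008303
Node n6: branches {R3, R4, R6, C3, V1} → V_6 = 0.008290
Node n7: branches {R5, I2, R9, R10} → V_7 = 0.1120
Source currents: i(L1)=0.01311, i(V1)=-0.5594

3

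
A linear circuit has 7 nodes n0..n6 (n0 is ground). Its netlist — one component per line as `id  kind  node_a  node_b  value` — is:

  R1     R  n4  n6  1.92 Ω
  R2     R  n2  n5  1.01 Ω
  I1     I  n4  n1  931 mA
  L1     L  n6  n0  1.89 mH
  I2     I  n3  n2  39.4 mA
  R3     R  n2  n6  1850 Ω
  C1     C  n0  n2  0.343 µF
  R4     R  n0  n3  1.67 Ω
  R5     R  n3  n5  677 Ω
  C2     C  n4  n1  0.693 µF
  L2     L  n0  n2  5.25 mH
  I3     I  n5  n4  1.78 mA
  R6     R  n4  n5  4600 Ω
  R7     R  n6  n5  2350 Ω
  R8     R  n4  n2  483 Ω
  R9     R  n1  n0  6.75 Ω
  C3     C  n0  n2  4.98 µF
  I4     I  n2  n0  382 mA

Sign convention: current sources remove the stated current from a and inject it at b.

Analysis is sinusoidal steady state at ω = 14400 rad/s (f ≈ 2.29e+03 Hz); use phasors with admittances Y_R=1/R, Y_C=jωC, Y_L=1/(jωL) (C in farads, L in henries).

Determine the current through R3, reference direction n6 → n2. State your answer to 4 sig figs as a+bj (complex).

-0.003550-0.02099j A

Apply KCL at each of the 6 non-ground nodes and solve the resulting linear system.
Node n1: branches {I1, C2, R9} → V_1 = 8.385-1.307j
Node n2: branches {R2, I2, R3, C1, L2, R8, C3, I4} → V_2 = -2.107+5.804j
Node n3: branches {I2, R4, R5} → V_3 = -0.07083+0.01420j
Node n4: branches {R1, I1, C2, I3, R6, R8} → V_4 = -11.02-32.49j
Node n5: branches {R2, R5, I3, R6, R7} → V_5 = -2.110+5.770j
Node n6: branches {R1, L1, R3, R7} → V_6 = -8.674-33.03j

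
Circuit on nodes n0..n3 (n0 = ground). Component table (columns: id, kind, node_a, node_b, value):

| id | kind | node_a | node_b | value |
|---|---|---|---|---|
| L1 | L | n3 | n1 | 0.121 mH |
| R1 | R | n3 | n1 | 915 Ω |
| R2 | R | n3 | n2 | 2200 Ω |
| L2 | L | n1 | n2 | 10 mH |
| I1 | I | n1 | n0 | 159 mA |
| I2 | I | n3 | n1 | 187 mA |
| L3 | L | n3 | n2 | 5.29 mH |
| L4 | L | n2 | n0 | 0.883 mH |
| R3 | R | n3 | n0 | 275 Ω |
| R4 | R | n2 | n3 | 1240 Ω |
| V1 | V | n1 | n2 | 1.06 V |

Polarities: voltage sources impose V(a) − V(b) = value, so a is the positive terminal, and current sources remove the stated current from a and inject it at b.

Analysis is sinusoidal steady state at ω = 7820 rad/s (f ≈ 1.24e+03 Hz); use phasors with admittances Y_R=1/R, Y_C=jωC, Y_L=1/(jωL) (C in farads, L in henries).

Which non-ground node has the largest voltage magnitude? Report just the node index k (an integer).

Apply KCL at each of the 3 non-ground nodes and solve the resulting linear system.
Node n1: branches {L1, R1, L2, I1, I2, V1} → V_1 = 1.027-1.123j
Node n2: branches {R2, L2, L3, L4, R4, V1} → V_2 = -0.03265-1.123j
Node n3: branches {L1, R1, R2, I2, L3, R3, R4} → V_3 = 0.9989-1.301j
Source currents: i(V1)=-0.1596+0.04344j

3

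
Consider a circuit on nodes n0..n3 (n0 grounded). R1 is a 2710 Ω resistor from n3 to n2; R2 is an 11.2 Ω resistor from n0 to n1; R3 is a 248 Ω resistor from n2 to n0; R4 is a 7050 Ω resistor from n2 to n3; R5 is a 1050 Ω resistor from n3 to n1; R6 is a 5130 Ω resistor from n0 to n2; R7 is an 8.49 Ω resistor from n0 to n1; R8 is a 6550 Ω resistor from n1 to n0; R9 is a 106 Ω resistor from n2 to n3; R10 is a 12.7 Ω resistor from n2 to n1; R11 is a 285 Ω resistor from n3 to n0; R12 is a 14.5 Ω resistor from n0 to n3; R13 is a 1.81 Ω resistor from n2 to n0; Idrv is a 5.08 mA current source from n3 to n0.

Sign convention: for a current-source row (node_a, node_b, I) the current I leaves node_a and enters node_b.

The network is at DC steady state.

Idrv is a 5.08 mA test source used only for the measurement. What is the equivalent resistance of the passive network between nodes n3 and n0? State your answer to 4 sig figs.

MNA unknowns: 3 node voltages V₁..V_3
R1: Y=0.0003690 on G[3,2]
R2: Y=0.08929 on G[0,1]
R3: Y=0.004032 on G[2,0]
R4: Y=0.0001418 on G[2,3]
R5: Y=0.0009524 on G[3,1]
R6: Y=0.0001949 on G[0,2]
R7: Y=0.1178 on G[0,1]
R8: Y=0.0001527 on G[1,0]
R9: Y=0.009434 on G[2,3]
R10: Y=0.07874 on G[2,1]
R11: Y=0.003509 on G[3,0]
R12: Y=0.06897 on G[0,3]
R13: Y=0.5525 on G[2,0]
Idrv: z[3]−=0.00508, z[0]+=0.00508
solve → V1=-0.0004768, V2=-0.0009990, V3=-0.06106

R_eq = 12.02 Ω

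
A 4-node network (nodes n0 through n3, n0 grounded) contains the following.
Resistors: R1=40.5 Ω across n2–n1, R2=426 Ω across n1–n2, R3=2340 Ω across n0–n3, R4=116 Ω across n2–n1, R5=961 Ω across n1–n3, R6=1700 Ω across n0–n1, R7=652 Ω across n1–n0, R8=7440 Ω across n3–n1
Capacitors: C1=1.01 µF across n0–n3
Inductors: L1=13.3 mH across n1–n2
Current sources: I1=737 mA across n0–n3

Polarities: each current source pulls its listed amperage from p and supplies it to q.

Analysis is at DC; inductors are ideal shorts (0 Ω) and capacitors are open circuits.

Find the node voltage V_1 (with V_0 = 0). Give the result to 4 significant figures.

Apply KCL at each of the 3 non-ground nodes and solve the resulting linear system.
Node n1: branches {R1, R2, R4, R5, R6, R7, R8, L1} → V_1 = 221.9
Node n2: branches {R1, R2, R4, L1} → V_2 = 221.9
Node n3: branches {R3, R5, C1, R8, I1} → V_3 = 622.7
Source currents: i(L1)=0.000

221.9 V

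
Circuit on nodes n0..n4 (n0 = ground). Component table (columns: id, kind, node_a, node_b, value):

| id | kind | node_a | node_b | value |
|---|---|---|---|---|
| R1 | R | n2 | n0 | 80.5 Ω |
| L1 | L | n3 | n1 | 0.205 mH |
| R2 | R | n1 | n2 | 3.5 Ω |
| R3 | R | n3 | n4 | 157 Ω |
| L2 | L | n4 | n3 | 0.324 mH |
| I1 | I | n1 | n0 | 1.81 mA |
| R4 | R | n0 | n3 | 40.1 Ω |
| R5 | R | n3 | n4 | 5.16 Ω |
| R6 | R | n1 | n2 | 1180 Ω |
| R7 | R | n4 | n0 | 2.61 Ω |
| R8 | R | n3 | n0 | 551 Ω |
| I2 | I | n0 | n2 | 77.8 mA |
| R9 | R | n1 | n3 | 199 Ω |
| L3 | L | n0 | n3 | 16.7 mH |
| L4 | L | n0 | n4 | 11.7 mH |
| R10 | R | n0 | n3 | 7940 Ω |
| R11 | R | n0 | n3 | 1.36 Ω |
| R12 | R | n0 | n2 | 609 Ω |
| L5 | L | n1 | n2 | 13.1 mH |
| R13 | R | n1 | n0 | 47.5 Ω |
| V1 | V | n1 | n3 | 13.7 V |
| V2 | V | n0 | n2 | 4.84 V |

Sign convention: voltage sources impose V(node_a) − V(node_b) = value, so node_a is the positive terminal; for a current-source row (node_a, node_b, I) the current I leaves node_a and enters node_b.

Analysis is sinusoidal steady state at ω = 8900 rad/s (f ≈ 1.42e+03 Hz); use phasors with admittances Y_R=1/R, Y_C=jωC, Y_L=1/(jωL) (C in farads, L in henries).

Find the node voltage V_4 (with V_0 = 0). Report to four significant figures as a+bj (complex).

Element admittances at ω=8900 rad/s:
  Y(R1) = 0.01242+0.000j S between n2,n0
  Y(L1) = 0.000-0.5481j S between n3,n1
  Y(R2) = 0.2857+0.000j S between n1,n2
  Y(R3) = 0.006369+0.000j S between n3,n4
  Y(L2) = 0.000-0.3468j S between n4,n3
  I1: injects 0.00181 A into n0 (from n1)
  Y(R4) = 0.02494+0.000j S between n0,n3
  Y(R5) = 0.1938+0.000j S between n3,n4
  Y(R6) = 0.0008475+0.000j S between n1,n2
  Y(R7) = 0.3831+0.000j S between n4,n0
  Y(R8) = 0.001815+0.000j S between n3,n0
  I2: injects 0.0778 A into n2 (from n0)
  Y(R9) = 0.005025+0.000j S between n1,n3
  Y(L3) = 0.000-0.006728j S between n0,n3
  Y(L4) = 0.000-0.009603j S between n0,n4
  Y(R10) = 0.0001259+0.000j S between n0,n3
  Y(R11) = 0.7353+0.000j S between n0,n3
  Y(R12) = 0.001642+0.000j S between n0,n2
  Y(L5) = 0.000-0.008577j S between n1,n2
  Y(R13) = 0.02105+0.000j S between n1,n0
  V1: constraint V(n1)−V(n3) = 13.7
  V2: constraint V(n0)−V(n2) = 4.84
Assemble and solve the 6×6 MNA system:
  V(n1)=9.300-0.3184j  V(n2)=-4.840+0.000j  V(n3)=-4.400-0.3184j  V(n4)=-2.353+1.069j
  i(V1)=-4.316+7.728j  i(V2)=-4.195+0.2125j

-2.353+1.069j V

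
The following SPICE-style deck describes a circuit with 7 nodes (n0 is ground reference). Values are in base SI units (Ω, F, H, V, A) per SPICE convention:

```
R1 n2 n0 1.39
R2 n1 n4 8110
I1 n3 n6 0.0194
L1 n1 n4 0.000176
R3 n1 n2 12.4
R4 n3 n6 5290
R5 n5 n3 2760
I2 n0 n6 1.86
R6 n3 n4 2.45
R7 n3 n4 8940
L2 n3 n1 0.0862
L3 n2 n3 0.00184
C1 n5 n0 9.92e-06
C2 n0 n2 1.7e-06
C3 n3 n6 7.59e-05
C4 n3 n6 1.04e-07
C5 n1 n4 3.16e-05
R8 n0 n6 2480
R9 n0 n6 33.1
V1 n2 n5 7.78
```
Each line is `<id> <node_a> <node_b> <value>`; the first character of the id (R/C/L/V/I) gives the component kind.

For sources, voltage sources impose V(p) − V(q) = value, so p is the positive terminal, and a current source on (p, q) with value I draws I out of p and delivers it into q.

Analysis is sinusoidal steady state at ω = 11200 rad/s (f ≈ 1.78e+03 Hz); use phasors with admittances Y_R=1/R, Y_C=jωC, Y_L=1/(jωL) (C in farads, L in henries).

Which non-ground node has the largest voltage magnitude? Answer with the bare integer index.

MNA unknowns: 6 node voltages V₁..V_6 plus 1 source current (V1)
R1: Y=0.7194+0.000j on G[2,0]
R2: Y=0.0001233+0.000j on G[1,4]
I1: z[3]−=0.0194, z[6]+=0.0194
L1: Y=0.000-0.5073j on G[1,4]
R3: Y=0.08065+0.000j on G[1,2]
R4: Y=0.0001890+0.000j on G[3,6]
R5: Y=0.0003623+0.000j on G[5,3]
I2: z[0]−=1.86, z[6]+=1.86
R6: Y=0.4082+0.000j on G[3,4]
R7: Y=0.0001119+0.000j on G[3,4]
L2: Y=0.000-0.001036j on G[3,1]
L3: Y=0.000-0.04852j on G[2,3]
C1: Y=0.000+0.1111j on G[5,0]
C2: Y=0.000+0.01904j on G[0,2]
C3: Y=0.000+0.8501j on G[3,6]
C4: Y=0.000+0.001165j on G[3,6]
C5: Y=0.000+0.3539j on G[1,4]
R8: Y=0.0004032+0.000j on G[0,6]
R9: Y=0.03021+0.000j on G[0,6]
V1: row V2−V5=7.78, i_V1 at 2,5
solve → V1=13.63+4.084j, V2=2.084+0.4368j, V3=13.97+10.83j, V4=11.71+10.11j, V5=-5.696+0.4368j, V6=13.65+9.113j
aux → i_V1=-0.05565-0.6366j

3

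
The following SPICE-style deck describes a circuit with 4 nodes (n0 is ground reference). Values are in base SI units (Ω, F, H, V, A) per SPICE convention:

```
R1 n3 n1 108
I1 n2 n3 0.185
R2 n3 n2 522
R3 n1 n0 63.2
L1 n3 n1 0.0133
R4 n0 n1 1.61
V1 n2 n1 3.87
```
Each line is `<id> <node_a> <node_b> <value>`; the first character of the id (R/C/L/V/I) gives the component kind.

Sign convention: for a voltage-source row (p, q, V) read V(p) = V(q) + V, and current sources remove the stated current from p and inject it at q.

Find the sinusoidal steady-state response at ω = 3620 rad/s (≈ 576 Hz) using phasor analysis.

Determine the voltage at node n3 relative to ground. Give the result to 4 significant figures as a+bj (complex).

Element admittances at ω=3620 rad/s:
  Y(R1) = 0.009259+0.000j S between n3,n1
  I1: injects 0.185 A into n3 (from n2)
  Y(R2) = 0.001916+0.000j S between n3,n2
  Y(R3) = 0.01582+0.000j S between n1,n0
  Y(L1) = 0.000-0.02077j S between n3,n1
  Y(R4) = 0.6211+0.000j S between n0,n1
  V1: constraint V(n2)−V(n1) = 3.87
Assemble and solve the 4×4 MNA system:
  V(n1)=0.000+0.000j  V(n2)=3.870+0.000j  V(n3)=3.865+7.184j
  i(V1)=-0.1850+0.01376j

3.865+7.184j V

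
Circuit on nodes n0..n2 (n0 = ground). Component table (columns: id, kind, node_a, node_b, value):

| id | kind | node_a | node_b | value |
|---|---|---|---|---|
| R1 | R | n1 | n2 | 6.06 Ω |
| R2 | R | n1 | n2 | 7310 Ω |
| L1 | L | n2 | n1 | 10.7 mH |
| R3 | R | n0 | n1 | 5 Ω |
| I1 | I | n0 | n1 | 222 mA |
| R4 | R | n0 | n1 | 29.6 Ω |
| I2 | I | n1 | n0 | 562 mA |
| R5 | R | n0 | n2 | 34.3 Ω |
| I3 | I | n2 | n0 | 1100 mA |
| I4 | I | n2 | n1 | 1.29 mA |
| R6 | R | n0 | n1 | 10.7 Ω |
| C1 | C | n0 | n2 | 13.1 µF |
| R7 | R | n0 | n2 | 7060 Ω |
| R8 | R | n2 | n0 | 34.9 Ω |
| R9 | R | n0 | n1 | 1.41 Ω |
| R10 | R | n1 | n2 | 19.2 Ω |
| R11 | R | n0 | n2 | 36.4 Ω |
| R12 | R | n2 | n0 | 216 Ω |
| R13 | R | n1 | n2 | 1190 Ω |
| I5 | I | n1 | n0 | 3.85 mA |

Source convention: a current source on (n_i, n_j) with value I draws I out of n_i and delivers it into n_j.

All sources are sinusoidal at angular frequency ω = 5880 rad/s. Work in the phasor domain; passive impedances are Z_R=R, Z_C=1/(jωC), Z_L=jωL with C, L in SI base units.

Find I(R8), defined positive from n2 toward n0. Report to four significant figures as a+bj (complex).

Apply KCL at each of the 2 non-ground nodes and solve the resulting linear system.
Node n1: branches {R1, R2, L1, R3, I1, R4, I2, I4, R6, R9, R10, R13, I5} → V_1 = -0.9667+0.2136j
Node n2: branches {R1, R2, L1, R5, I3, I4, C1, R7, R8, R10, R11, R12, R13} → V_2 = -4.048+1.004j

-0.1160+0.02877j A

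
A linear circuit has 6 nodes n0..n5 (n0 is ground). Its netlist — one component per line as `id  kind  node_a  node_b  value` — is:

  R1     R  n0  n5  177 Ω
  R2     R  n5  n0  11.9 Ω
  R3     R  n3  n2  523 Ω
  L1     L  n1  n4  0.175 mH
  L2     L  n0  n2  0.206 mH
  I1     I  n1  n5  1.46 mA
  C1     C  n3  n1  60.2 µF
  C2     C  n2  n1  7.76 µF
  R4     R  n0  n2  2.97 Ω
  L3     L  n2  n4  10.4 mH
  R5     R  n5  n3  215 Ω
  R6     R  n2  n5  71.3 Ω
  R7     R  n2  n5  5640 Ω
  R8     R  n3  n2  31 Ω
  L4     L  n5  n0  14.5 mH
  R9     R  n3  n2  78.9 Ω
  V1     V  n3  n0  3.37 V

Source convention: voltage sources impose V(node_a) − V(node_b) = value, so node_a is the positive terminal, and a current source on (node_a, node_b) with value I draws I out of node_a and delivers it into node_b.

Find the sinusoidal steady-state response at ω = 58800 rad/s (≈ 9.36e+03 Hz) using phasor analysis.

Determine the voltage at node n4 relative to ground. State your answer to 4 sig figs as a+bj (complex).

3.184+0.2413j V

MNA unknowns: 5 node voltages V₁..V_5 plus 1 source current (V1)
R1: Y=0.005650+0.000j on G[0,5]
R2: Y=0.08403+0.000j on G[5,0]
R3: Y=0.001912+0.000j on G[3,2]
L1: Y=0.000-0.09718j on G[1,4]
L2: Y=0.000-0.08256j on G[0,2]
I1: z[1]−=0.00146, z[5]+=0.00146
C1: Y=0.000+3.540j on G[3,1]
C2: Y=0.000+0.4563j on G[2,1]
R4: Y=0.3367+0.000j on G[0,2]
L3: Y=0.000-0.001635j on G[2,4]
R5: Y=0.004651+0.000j on G[5,3]
R6: Y=0.01403+0.000j on G[2,5]
R7: Y=0.0001773+0.000j on G[2,5]
R8: Y=0.03226+0.000j on G[3,2]
L4: Y=0.000-0.001173j on G[5,0]
R9: Y=0.01267+0.000j on G[3,2]
V1: row V3−V0=3.37, i_V1 at 3,0
solve → V1=3.205+0.2138j, V2=1.921+1.875j, V3=3.370+0.000j, V4=3.184+0.2413j, V5=0.4066+0.2498j
aux → i_V1=-0.8385-0.4947j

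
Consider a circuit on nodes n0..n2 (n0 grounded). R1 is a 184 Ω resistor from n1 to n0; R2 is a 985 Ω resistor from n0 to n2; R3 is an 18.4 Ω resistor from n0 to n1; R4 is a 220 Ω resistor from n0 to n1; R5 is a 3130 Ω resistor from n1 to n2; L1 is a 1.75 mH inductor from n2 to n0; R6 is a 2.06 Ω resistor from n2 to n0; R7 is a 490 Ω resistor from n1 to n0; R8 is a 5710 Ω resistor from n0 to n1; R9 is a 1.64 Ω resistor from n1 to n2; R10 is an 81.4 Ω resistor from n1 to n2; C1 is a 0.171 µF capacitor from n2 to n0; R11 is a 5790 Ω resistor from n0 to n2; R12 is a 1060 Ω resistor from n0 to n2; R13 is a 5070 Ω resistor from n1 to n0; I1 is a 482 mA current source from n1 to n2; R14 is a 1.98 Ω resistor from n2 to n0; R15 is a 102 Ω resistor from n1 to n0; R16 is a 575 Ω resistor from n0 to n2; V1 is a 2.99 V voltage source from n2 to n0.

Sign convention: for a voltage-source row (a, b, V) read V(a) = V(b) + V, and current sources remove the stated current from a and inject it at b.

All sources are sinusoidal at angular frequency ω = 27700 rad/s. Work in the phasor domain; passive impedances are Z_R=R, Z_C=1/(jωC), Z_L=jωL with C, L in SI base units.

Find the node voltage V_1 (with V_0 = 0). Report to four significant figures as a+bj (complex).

1.973+0.000j V

Element admittances at ω=27700 rad/s:
  Y(R1) = 0.005435+0.000j S between n1,n0
  Y(R2) = 0.001015+0.000j S between n0,n2
  Y(R3) = 0.05435+0.000j S between n0,n1
  Y(R4) = 0.004545+0.000j S between n0,n1
  Y(R5) = 0.0003195+0.000j S between n1,n2
  Y(L1) = 0.000-0.02063j S between n2,n0
  Y(R6) = 0.4854+0.000j S between n2,n0
  Y(R7) = 0.002041+0.000j S between n1,n0
  Y(R8) = 0.0001751+0.000j S between n0,n1
  Y(R9) = 0.6098+0.000j S between n1,n2
  Y(R10) = 0.01229+0.000j S between n1,n2
  Y(C1) = 0.000+0.004737j S between n2,n0
  Y(R11) = 0.0001727+0.000j S between n0,n2
  Y(R12) = 0.0009434+0.000j S between n0,n2
  Y(R13) = 0.0001972+0.000j S between n1,n0
  I1: injects 0.482 A into n2 (from n1)
  Y(R14) = 0.5051+0.000j S between n2,n0
  Y(R15) = 0.009804+0.000j S between n1,n0
  Y(R16) = 0.001739+0.000j S between n0,n2
  V1: constraint V(n2)−V(n0) = 2.99
Assemble and solve the 3×3 MNA system:
  V(n1)=1.973+0.000j  V(n2)=2.990+0.000j
  i(V1)=-3.124+0.04752j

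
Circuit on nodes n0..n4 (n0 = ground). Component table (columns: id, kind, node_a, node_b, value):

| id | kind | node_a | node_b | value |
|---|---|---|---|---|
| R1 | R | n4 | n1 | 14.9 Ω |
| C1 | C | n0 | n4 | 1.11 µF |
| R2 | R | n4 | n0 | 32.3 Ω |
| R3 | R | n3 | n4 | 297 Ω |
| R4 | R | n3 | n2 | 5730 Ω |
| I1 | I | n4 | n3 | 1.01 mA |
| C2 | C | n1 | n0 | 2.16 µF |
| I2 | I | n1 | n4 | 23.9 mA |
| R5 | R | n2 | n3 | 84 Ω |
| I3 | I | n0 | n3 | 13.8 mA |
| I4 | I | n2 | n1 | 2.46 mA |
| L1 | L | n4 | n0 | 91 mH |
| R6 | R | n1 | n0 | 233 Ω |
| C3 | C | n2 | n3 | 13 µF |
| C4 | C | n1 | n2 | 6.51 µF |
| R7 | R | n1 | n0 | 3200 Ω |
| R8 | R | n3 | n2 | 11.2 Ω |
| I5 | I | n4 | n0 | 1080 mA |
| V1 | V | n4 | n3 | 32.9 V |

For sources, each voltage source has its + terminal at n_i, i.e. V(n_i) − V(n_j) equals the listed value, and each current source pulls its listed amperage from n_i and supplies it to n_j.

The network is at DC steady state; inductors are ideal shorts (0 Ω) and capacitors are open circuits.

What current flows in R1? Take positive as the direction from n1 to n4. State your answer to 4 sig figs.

-0.02006 A

MNA unknowns: 4 node voltages V₁..V_4 plus 2 source currents (L1, V1)
R1: Y=0.06711 on G[4,1]
C1: Y=0.000 on G[0,4]
R2: Y=0.03096 on G[4,0]
R3: Y=0.003367 on G[3,4]
R4: Y=0.0001745 on G[3,2]
I1: z[4]−=0.00101, z[3]+=0.00101
C2: Y=0.000 on G[1,0]
I2: z[1]−=0.0239, z[4]+=0.0239
R5: Y=0.01190 on G[2,3]
I3: z[0]−=0.0138, z[3]+=0.0138
I4: z[2]−=0.00246, z[1]+=0.00246
L1: row V4−V0=0, i_L1 at 4,0
R6: Y=0.004292 on G[1,0]
C3: Y=0.000 on G[2,3]
C4: Y=0.000 on G[1,2]
R7: Y=0.0003125 on G[1,0]
R8: Y=0.08929 on G[3,2]
I5: z[4]−=1.08, z[0]+=1.08
V1: row V4−V3=32.9, i_V1 at 4,3
solve → V1=-0.2989, V2=-32.92, V3=-32.90, V4=0.000
aux → i_L1=-1.065, i_V1=-0.1231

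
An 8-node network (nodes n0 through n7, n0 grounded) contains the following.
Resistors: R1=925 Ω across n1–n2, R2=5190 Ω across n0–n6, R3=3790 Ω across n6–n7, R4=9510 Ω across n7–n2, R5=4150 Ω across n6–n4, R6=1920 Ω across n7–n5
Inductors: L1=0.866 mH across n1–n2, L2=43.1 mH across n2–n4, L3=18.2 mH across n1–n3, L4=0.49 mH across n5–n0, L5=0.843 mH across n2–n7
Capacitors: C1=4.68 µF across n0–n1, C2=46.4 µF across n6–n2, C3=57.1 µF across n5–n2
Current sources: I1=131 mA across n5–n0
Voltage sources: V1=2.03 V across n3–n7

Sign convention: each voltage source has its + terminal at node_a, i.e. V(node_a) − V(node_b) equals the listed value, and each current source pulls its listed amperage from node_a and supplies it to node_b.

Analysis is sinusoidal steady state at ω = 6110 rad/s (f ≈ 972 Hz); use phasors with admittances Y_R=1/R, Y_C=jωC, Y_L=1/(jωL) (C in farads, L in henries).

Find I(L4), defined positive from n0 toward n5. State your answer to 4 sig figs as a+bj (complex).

Element admittances at ω=6110 rad/s:
  Y(R1) = 0.001081+0.000j S between n1,n2
  Y(L1) = 0.000-0.1890j S between n1,n2
  Y(L2) = 0.000-0.003797j S between n2,n4
  Y(R2) = 0.0001927+0.000j S between n0,n6
  Y(R3) = 0.0002639+0.000j S between n6,n7
  Y(L3) = 0.000-0.008993j S between n1,n3
  Y(R4) = 0.0001052+0.000j S between n7,n2
  Y(R5) = 0.0002410+0.000j S between n6,n4
  Y(C1) = 0.000+0.02859j S between n0,n1
  Y(L4) = 0.000-0.3340j S between n5,n0
  Y(C2) = 0.000+0.2835j S between n6,n2
  Y(C3) = 0.000+0.3489j S between n5,n2
  Y(R6) = 0.0005208+0.000j S between n7,n5
  I1: injects 0.131 A into n0 (from n5)
  Y(L5) = 0.000-0.1941j S between n2,n7
  V1: constraint V(n3)−V(n7) = 2.03
Assemble and solve the 8×8 MNA system:
  V(n1)=0.1032-0.4613j  V(n2)=0.0003144-0.3940j  V(n3)=1.945-0.3966j  V(n4)=0.0003104-0.3940j  V(n5)=0.008606-0.4317j  V(n6)=0.0005796-0.3939j  V(n7)=-0.08491-0.3966j
  i(V1)=-0.0005820+0.01656j

0.1442+0.002875j A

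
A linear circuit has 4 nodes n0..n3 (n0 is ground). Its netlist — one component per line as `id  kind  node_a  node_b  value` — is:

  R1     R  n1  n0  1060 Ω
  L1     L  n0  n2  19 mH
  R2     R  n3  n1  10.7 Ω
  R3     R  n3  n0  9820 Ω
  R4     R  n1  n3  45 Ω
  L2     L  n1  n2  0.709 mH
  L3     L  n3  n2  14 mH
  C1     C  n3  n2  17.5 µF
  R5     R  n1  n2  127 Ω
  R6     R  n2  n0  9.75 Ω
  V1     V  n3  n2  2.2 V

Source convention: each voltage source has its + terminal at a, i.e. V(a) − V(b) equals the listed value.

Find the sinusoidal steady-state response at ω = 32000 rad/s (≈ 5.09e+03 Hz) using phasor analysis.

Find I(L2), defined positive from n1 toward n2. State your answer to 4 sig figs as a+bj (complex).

Apply KCL at each of the 3 non-ground nodes and solve the resulting linear system.
Node n1: branches {R1, R2, R4, L2, R5} → V_1 = 1.798+0.6370j
Node n2: branches {L1, L2, L3, C1, R5, R6, V1} → V_2 = -0.01861-0.006152j
Node n3: branches {R2, R3, R4, L3, C1, V1} → V_3 = 2.181-0.006152j
Source currents: i(V1)=-0.04457-1.153j

0.02835-0.08007j A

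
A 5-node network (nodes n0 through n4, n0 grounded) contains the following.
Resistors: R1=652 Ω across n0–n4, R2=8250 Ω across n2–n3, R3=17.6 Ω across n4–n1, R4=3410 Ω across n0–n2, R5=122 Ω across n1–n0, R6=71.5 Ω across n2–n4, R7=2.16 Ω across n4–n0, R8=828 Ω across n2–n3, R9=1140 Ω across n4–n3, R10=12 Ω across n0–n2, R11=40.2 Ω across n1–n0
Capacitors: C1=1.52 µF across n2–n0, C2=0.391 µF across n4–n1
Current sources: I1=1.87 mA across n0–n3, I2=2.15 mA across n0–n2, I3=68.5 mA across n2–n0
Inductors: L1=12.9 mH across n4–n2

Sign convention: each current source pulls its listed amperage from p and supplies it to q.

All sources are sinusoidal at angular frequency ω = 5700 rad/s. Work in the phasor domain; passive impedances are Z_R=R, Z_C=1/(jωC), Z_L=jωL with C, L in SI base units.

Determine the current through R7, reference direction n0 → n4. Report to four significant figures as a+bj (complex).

Element admittances at ω=5700 rad/s:
  Y(R1) = 0.001534+0.000j S between n0,n4
  Y(C1) = 0.000+0.008664j S between n2,n0
  I1: injects 0.00187 A into n3 (from n0)
  Y(R2) = 0.0001212+0.000j S between n2,n3
  Y(R3) = 0.05682+0.000j S between n4,n1
  Y(R4) = 0.0002933+0.000j S between n0,n2
  Y(R5) = 0.008197+0.000j S between n1,n0
  Y(L1) = 0.000-0.01360j S between n4,n2
  Y(R6) = 0.01399+0.000j S between n2,n4
  I2: injects 0.00215 A into n2 (from n0)
  Y(R7) = 0.4630+0.000j S between n4,n0
  Y(C2) = 0.000+0.002229j S between n4,n1
  Y(R8) = 0.001208+0.000j S between n2,n3
  Y(R9) = 0.0008772+0.000j S between n4,n3
  Y(R10) = 0.08333+0.000j S between n0,n2
  Y(R11) = 0.02488+0.000j S between n1,n0
  I3: injects 0.0685 A into n0 (from n2)
Assemble and solve the 4×4 MNA system:
  V(n1)=-0.01216+0.01040j  V(n2)=-0.6637-0.02827j  V(n3)=0.4403-0.01038j  V(n4)=-0.01900+0.01673j

0.008794-0.007744j A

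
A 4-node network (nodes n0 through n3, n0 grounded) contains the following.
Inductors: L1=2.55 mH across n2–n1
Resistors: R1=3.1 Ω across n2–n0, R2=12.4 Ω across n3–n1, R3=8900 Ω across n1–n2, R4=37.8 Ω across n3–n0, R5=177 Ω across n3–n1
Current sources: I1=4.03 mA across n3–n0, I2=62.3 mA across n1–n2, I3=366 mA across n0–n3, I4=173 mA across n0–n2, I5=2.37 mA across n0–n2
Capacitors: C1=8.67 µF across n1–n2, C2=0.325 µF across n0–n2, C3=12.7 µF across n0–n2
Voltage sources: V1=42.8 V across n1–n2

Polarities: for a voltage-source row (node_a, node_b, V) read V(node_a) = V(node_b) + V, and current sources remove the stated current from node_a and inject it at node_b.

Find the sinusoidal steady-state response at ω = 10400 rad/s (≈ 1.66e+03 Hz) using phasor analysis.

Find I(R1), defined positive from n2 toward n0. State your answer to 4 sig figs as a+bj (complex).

MNA unknowns: 3 node voltages V₁..V_3 plus 1 source current (V1)
L1: Y=0.000-0.03771j on G[2,1]
R1: Y=0.3226+0.000j on G[2,0]
I1: z[3]−=0.00403, z[0]+=0.00403
I2: z[1]−=0.0623, z[2]+=0.0623
R2: Y=0.08065+0.000j on G[3,1]
I3: z[0]−=0.366, z[3]+=0.366
I4: z[0]−=0.173, z[2]+=0.173
C1: Y=0.000+0.09017j on G[1,2]
R3: Y=0.0001124+0.000j on G[1,2]
R4: Y=0.02646+0.000j on G[3,0]
C2: Y=0.000+0.003380j on G[0,2]
C3: Y=0.000+0.1321j on G[0,2]
I5: z[0]−=0.00237, z[2]+=0.00237
R5: Y=0.005650+0.000j on G[3,1]
V1: row V1−V2=42.8, i_V1 at 1,2
solve → V1=41.75+0.4129j, V2=-1.045+0.4129j, V3=35.17+0.3160j
aux → i_V1=-0.6355-2.254j

-0.3371+0.1332j A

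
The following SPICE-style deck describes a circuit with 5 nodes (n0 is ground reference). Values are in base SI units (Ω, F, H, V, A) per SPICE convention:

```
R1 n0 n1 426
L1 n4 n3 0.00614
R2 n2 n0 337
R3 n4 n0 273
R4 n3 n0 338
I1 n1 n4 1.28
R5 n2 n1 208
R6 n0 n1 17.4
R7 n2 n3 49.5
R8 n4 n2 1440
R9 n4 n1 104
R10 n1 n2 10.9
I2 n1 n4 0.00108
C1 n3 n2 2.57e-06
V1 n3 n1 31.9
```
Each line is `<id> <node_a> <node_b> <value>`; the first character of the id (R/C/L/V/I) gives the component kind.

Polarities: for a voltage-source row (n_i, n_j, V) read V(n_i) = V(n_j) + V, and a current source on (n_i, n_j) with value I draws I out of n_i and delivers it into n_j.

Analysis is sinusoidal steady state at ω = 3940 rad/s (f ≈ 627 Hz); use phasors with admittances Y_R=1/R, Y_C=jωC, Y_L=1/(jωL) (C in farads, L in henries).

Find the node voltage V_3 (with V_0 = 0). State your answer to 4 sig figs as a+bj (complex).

28.28-1.078j V

Element admittances at ω=3940 rad/s:
  Y(R1) = 0.002347+0.000j S between n0,n1
  Y(L1) = 0.000-0.04134j S between n4,n3
  Y(R2) = 0.002967+0.000j S between n2,n0
  Y(R3) = 0.003663+0.000j S between n4,n0
  Y(R4) = 0.002959+0.000j S between n3,n0
  I1: injects 1.28 A into n4 (from n1)
  Y(R5) = 0.004808+0.000j S between n2,n1
  Y(R6) = 0.05747+0.000j S between n0,n1
  Y(R7) = 0.02020+0.000j S between n2,n3
  Y(R8) = 0.0006944+0.000j S between n4,n2
  Y(R9) = 0.009615+0.000j S between n4,n1
  Y(R10) = 0.09174+0.000j S between n1,n2
  I2: injects 0.00108 A into n4 (from n1)
  Y(C1) = 0.000+0.01013j S between n3,n2
  V1: constraint V(n3)−V(n1) = 31.9
Assemble and solve the 5×5 MNA system:
  V(n1)=-3.618-1.078j  V(n2)=2.238+1.245j  V(n3)=28.28-1.078j  V(n4)=34.42+17.47j
  i(V1)=0.1336-0.4673j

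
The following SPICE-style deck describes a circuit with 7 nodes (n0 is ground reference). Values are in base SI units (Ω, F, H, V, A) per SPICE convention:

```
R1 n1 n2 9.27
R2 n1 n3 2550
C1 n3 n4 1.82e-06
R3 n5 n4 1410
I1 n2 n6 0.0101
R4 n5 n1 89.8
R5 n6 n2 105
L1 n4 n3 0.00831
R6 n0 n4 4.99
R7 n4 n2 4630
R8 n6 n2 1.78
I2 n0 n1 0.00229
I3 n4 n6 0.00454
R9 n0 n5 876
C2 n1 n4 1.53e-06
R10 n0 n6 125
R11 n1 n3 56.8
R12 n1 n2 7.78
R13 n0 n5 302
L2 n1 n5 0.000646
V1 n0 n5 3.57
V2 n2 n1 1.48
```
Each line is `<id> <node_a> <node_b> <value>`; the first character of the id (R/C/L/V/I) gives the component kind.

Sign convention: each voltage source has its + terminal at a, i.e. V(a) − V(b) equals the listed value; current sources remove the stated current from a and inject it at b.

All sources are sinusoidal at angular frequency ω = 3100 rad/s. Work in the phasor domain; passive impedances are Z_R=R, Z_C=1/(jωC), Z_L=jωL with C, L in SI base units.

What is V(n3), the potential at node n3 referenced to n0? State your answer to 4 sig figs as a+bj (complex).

Element admittances at ω=3100 rad/s:
  Y(R1) = 0.1079+0.000j S between n1,n2
  Y(R2) = 0.0003922+0.000j S between n1,n3
  Y(C1) = 0.000+0.005642j S between n3,n4
  Y(R3) = 0.0007092+0.000j S between n5,n4
  I1: injects 0.0101 A into n6 (from n2)
  Y(R4) = 0.01114+0.000j S between n5,n1
  Y(R5) = 0.009524+0.000j S between n6,n2
  Y(L1) = 0.000-0.03882j S between n4,n3
  Y(R6) = 0.2004+0.000j S between n0,n4
  Y(R7) = 0.0002160+0.000j S between n4,n2
  Y(R8) = 0.5618+0.000j S between n6,n2
  I2: injects 0.00229 A into n1 (from n0)
  I3: injects 0.00454 A into n6 (from n4)
  Y(R9) = 0.001142+0.000j S between n0,n5
  Y(C2) = 0.000+0.004743j S between n1,n4
  Y(R10) = 0.008000+0.000j S between n0,n6
  Y(R11) = 0.01761+0.000j S between n1,n3
  Y(R12) = 0.1285+0.000j S between n1,n2
  Y(R13) = 0.003311+0.000j S between n0,n5
  Y(L2) = 0.000-0.4994j S between n1,n5
  V1: constraint V(n0)−V(n5) = 3.57
  V2: constraint V(n2)−V(n1) = 1.48
Assemble and solve the 8×8 MNA system:
  V(n1)=-3.544+0.1370j  V(n2)=-2.064+0.1370j  V(n3)=-1.045-1.304j  V(n4)=-0.2628+0.05168j  V(n5)=-3.570+0.000j  V(n6)=-2.010+0.1351j
  i(V1)=-0.08693+0.01144j  i(V2)=-0.3289-0.001099j

-1.045-1.304j V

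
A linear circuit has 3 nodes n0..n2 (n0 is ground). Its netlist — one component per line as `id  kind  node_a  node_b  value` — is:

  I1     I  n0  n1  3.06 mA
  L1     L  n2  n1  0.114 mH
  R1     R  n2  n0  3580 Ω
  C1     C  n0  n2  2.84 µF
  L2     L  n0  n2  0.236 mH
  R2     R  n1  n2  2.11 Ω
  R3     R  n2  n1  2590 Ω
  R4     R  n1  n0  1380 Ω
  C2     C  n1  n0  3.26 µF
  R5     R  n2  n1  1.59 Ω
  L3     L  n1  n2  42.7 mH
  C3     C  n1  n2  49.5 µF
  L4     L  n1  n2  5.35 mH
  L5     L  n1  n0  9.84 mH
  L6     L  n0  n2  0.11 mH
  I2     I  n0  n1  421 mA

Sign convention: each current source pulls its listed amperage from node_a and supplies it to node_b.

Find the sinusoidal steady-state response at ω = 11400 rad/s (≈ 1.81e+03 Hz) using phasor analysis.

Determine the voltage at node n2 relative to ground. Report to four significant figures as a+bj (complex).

0.01013+0.3840j V

Element admittances at ω=11400 rad/s:
  I1: injects 0.00306 A into n1 (from n0)
  Y(L1) = 0.000-0.7695j S between n2,n1
  Y(R1) = 0.0002793+0.000j S between n2,n0
  Y(C1) = 0.000+0.03238j S between n0,n2
  Y(L2) = 0.000-0.3717j S between n0,n2
  Y(R2) = 0.4739+0.000j S between n1,n2
  Y(R3) = 0.0003861+0.000j S between n2,n1
  Y(R4) = 0.0007246+0.000j S between n1,n0
  Y(C2) = 0.000+0.03716j S between n1,n0
  Y(R5) = 0.6289+0.000j S between n2,n1
  Y(L3) = 0.000-0.002054j S between n1,n2
  Y(C3) = 0.000+0.5643j S between n1,n2
  Y(L4) = 0.000-0.01640j S between n1,n2
  Y(L5) = 0.000-0.008915j S between n1,n0
  Y(L6) = 0.000-0.7974j S between n0,n2
  I2: injects 0.421 A into n1 (from n0)
Assemble and solve the 2×2 MNA system:
  V(n1)=0.3922+0.4511j  V(n2)=0.01013+0.3840j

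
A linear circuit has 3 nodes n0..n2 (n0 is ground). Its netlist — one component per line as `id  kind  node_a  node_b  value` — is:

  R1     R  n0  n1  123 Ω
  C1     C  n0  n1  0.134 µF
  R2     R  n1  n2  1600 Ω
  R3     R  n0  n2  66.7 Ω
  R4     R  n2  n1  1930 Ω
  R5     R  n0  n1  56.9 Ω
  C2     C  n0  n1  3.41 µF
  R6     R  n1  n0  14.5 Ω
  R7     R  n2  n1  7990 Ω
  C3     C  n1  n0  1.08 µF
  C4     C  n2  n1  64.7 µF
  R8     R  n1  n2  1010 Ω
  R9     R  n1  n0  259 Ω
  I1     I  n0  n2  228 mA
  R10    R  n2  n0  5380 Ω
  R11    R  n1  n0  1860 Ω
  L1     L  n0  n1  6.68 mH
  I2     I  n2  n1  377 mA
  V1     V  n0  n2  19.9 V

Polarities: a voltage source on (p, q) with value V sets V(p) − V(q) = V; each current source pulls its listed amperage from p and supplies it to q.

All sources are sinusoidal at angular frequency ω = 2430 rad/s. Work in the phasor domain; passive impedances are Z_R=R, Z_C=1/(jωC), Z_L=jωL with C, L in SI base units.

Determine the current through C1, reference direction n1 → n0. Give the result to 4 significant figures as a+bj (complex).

MNA unknowns: 2 node voltages V₁..V_2 plus 1 source current (V1)
R1: Y=0.008130+0.000j on G[0,1]
C1: Y=0.000+0.0003256j on G[0,1]
R2: Y=0.0006250+0.000j on G[1,2]
R3: Y=0.01499+0.000j on G[0,2]
R4: Y=0.0005181+0.000j on G[2,1]
R5: Y=0.01757+0.000j on G[0,1]
C2: Y=0.000+0.008286j on G[0,1]
R6: Y=0.06897+0.000j on G[1,0]
R7: Y=0.0001252+0.000j on G[2,1]
C3: Y=0.000+0.002624j on G[1,0]
C4: Y=0.000+0.1572j on G[2,1]
R8: Y=0.0009901+0.000j on G[1,2]
R9: Y=0.003861+0.000j on G[1,0]
I1: z[0]−=0.228, z[2]+=0.228
R10: Y=0.0001859+0.000j on G[2,0]
R11: Y=0.0005376+0.000j on G[1,0]
L1: Y=0.000-0.06161j on G[0,1]
I2: z[2]−=0.377, z[1]+=0.377
V1: row V0−V2=19.9, i_V1 at 0,2
solve → V1=-13.87-16.26j, V2=-19.90+0.000j
aux → i_V1=-2.722-0.9121j

0.005293-0.004515j A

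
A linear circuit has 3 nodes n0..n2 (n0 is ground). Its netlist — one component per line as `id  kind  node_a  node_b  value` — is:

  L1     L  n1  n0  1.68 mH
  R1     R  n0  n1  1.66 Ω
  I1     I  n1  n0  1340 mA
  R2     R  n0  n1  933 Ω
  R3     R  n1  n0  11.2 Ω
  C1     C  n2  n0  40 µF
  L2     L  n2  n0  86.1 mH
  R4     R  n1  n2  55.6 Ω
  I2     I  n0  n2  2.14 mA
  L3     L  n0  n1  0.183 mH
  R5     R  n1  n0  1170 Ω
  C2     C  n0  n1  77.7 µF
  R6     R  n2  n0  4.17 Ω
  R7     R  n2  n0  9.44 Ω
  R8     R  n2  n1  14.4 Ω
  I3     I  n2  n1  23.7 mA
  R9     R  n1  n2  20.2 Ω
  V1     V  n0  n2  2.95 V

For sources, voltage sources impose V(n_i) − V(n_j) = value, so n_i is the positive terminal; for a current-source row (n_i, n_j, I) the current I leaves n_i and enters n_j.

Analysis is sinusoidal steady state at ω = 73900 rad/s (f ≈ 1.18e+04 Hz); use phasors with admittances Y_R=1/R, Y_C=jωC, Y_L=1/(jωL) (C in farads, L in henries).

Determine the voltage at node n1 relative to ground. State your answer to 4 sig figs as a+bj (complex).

-0.04366+0.2975j V

Element admittances at ω=73900 rad/s:
  Y(L1) = 0.000-0.008055j S between n1,n0
  Y(R1) = 0.6024+0.000j S between n0,n1
  I1: injects 1.34 A into n0 (from n1)
  Y(R2) = 0.001072+0.000j S between n0,n1
  Y(R3) = 0.08929+0.000j S between n1,n0
  Y(C1) = 0.000+2.956j S between n2,n0
  Y(L2) = 0.000-0.0001572j S between n2,n0
  Y(R4) = 0.01799+0.000j S between n1,n2
  I2: injects 0.00214 A into n2 (from n0)
  Y(L3) = 0.000-0.07394j S between n0,n1
  Y(R5) = 0.0008547+0.000j S between n1,n0
  Y(C2) = 0.000+5.742j S between n0,n1
  Y(R6) = 0.2398+0.000j S between n2,n0
  Y(R7) = 0.1059+0.000j S between n2,n0
  Y(R8) = 0.06944+0.000j S between n2,n1
  I3: injects 0.0237 A into n1 (from n2)
  Y(R9) = 0.04950+0.000j S between n1,n2
  V1: constraint V(n0)−V(n2) = 2.95
Assemble and solve the 3×3 MNA system:
  V(n1)=-0.04366+0.2975j  V(n2)=-2.950+0.000j
  i(V1)=-1.396-8.760j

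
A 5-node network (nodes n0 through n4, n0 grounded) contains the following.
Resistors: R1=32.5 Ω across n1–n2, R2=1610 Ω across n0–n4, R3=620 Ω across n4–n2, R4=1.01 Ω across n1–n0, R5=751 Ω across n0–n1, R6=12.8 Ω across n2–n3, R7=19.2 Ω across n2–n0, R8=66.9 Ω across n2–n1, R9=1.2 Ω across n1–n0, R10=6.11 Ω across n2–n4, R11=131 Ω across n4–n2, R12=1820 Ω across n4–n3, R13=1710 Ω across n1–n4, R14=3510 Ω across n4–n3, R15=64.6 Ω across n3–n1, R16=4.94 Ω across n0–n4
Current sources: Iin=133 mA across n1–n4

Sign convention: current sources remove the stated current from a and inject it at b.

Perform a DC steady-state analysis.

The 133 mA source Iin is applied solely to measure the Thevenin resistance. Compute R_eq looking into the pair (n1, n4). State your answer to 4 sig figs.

Element admittances at DC:
  Y(R1) = 0.03077 S between n1,n2
  Y(R2) = 0.0006211 S between n0,n4
  Y(R3) = 0.001613 S between n4,n2
  Y(R4) = 0.9901 S between n1,n0
  Y(R5) = 0.001332 S between n0,n1
  Y(R6) = 0.07812 S between n2,n3
  Y(R7) = 0.05208 S between n2,n0
  Y(R8) = 0.01495 S between n2,n1
  Y(R9) = 0.8333 S between n1,n0
  Y(R10) = 0.1637 S between n2,n4
  Y(R11) = 0.007634 S between n4,n2
  Y(R12) = 0.0005495 S between n4,n3
  Y(R13) = 0.0005848 S between n1,n4
  Y(R14) = 0.0002849 S between n4,n3
  Y(R15) = 0.01548 S between n3,n1
  Y(R16) = 0.2024 S between n0,n4
  Iin: injects 0.133 A into n4 (from n1)
Assemble and solve the 4×4 MNA system:
  V(n1)=-0.06166  V(n2)=0.2817  V(n3)=0.2271  V(n4)=0.4819

R_eq = 4.087 Ω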